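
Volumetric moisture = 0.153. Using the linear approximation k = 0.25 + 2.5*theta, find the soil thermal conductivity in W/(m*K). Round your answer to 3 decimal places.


Step 1: k = 0.25 + 2.5 * theta
Step 2: k = 0.25 + 2.5 * 0.153
Step 3: k = 0.25 + 0.383
Step 4: k = 0.633 W/(m*K)

0.633


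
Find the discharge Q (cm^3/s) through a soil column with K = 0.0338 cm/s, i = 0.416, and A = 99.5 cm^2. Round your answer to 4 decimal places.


Step 1: Apply Darcy's law: Q = K * i * A
Step 2: Q = 0.0338 * 0.416 * 99.5
Step 3: Q = 1.399 cm^3/s

1.399


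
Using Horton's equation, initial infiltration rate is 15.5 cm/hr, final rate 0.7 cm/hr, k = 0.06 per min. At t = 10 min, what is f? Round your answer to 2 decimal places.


Step 1: f = fc + (f0 - fc) * exp(-k * t)
Step 2: exp(-0.06 * 10) = 0.548812
Step 3: f = 0.7 + (15.5 - 0.7) * 0.548812
Step 4: f = 0.7 + 14.8 * 0.548812
Step 5: f = 8.82 cm/hr

8.82


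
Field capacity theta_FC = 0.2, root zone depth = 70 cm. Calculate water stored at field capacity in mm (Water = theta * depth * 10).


Step 1: Water (mm) = theta_FC * depth (cm) * 10
Step 2: Water = 0.2 * 70 * 10
Step 3: Water = 140.0 mm

140.0


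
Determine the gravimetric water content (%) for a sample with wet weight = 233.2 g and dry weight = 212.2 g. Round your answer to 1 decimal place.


Step 1: Water mass = wet - dry = 233.2 - 212.2 = 21.0 g
Step 2: w = 100 * water mass / dry mass
Step 3: w = 100 * 21.0 / 212.2 = 9.9%

9.9


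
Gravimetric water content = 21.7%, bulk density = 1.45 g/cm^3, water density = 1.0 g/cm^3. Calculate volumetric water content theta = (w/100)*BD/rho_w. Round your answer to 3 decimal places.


Step 1: theta = (w / 100) * BD / rho_w
Step 2: theta = (21.7 / 100) * 1.45 / 1.0
Step 3: theta = 0.217 * 1.45
Step 4: theta = 0.315

0.315


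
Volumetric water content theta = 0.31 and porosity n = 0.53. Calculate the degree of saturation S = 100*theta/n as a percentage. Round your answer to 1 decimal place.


Step 1: S = 100 * theta_v / n
Step 2: S = 100 * 0.31 / 0.53
Step 3: S = 58.5%

58.5


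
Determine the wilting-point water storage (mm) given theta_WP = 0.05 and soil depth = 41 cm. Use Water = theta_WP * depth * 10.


Step 1: Water (mm) = theta_WP * depth * 10
Step 2: Water = 0.05 * 41 * 10
Step 3: Water = 20.5 mm

20.5


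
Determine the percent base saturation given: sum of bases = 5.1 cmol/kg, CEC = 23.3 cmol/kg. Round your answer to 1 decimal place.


Step 1: BS = 100 * (sum of bases) / CEC
Step 2: BS = 100 * 5.1 / 23.3
Step 3: BS = 21.9%

21.9


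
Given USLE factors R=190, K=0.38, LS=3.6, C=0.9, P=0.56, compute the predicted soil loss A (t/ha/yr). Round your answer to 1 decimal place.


Step 1: A = R * K * LS * C * P
Step 2: R * K = 190 * 0.38 = 72.2
Step 3: (R*K) * LS = 72.2 * 3.6 = 259.92
Step 4: * C * P = 259.92 * 0.9 * 0.56 = 131.0
Step 5: A = 131.0 t/(ha*yr)

131.0


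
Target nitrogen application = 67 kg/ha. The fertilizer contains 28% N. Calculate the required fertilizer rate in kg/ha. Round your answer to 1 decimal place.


Step 1: Fertilizer rate = target N / (N content / 100)
Step 2: Rate = 67 / (28 / 100)
Step 3: Rate = 67 / 0.28
Step 4: Rate = 239.3 kg/ha

239.3


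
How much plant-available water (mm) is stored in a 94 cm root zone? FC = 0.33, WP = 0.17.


Step 1: Available water = (FC - WP) * depth * 10
Step 2: AW = (0.33 - 0.17) * 94 * 10
Step 3: AW = 0.16 * 94 * 10
Step 4: AW = 150.4 mm

150.4


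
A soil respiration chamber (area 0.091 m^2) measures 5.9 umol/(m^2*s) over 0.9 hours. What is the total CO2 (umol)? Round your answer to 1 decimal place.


Step 1: Convert time to seconds: 0.9 hr * 3600 = 3240.0 s
Step 2: Total = flux * area * time_s
Step 3: Total = 5.9 * 0.091 * 3240.0
Step 4: Total = 1739.6 umol

1739.6


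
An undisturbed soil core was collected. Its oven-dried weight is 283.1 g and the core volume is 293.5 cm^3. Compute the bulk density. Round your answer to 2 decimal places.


Step 1: Identify the formula: BD = dry mass / volume
Step 2: Substitute values: BD = 283.1 / 293.5
Step 3: BD = 0.96 g/cm^3

0.96


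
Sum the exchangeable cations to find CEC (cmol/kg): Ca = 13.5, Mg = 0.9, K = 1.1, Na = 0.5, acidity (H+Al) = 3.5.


Step 1: CEC = Ca + Mg + K + Na + (H+Al)
Step 2: CEC = 13.5 + 0.9 + 1.1 + 0.5 + 3.5
Step 3: CEC = 19.5 cmol/kg

19.5


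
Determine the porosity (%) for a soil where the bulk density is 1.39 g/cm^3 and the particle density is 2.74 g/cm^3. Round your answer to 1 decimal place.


Step 1: Formula: n = 100 * (1 - BD / PD)
Step 2: n = 100 * (1 - 1.39 / 2.74)
Step 3: n = 100 * (1 - 0.5073)
Step 4: n = 49.3%

49.3


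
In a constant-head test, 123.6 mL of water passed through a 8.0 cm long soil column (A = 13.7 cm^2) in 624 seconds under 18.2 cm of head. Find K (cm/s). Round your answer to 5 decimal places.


Step 1: K = Q * L / (A * t * h)
Step 2: Numerator = 123.6 * 8.0 = 988.8
Step 3: Denominator = 13.7 * 624 * 18.2 = 155588.16
Step 4: K = 988.8 / 155588.16 = 0.00636 cm/s

0.00636


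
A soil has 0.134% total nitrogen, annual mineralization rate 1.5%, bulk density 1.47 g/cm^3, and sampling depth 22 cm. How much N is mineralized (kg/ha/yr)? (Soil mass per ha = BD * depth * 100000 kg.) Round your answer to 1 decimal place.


Step 1: Soil mass per ha = BD * depth * 100000 = 1.47 * 22 * 100000 = 3234000 kg
Step 2: Total N pool = soil mass * N%/100 = 3234000 * 0.134/100 = 4333.56 kg/ha
Step 3: N mineralized = N pool * rate%/100 = 4333.56 * 1.5/100 = 65.0 kg/ha/yr

65.0


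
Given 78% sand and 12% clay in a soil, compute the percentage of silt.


Step 1: sand + silt + clay = 100%
Step 2: silt = 100 - sand - clay
Step 3: silt = 100 - 78 - 12
Step 4: silt = 10%

10


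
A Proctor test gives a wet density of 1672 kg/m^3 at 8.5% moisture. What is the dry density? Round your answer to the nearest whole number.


Step 1: Dry density = wet density / (1 + w/100)
Step 2: Dry density = 1672 / (1 + 8.5/100)
Step 3: Dry density = 1672 / 1.085
Step 4: Dry density = 1541 kg/m^3

1541


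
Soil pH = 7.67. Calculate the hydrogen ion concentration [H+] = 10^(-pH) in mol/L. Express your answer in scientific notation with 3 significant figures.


Step 1: [H+] = 10^(-pH)
Step 2: [H+] = 10^(-7.67)
Step 3: [H+] = 2.14e-08 mol/L

2.14e-08


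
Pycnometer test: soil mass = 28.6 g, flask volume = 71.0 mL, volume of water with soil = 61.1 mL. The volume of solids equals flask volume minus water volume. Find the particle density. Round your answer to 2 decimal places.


Step 1: Volume of solids = flask volume - water volume with soil
Step 2: V_solids = 71.0 - 61.1 = 9.9 mL
Step 3: Particle density = mass / V_solids = 28.6 / 9.9 = 2.89 g/cm^3

2.89


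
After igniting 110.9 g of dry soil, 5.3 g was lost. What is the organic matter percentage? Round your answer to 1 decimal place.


Step 1: OM% = 100 * LOI / sample mass
Step 2: OM = 100 * 5.3 / 110.9
Step 3: OM = 4.8%

4.8


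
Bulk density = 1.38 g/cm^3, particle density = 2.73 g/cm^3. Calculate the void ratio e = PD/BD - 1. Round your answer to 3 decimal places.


Step 1: e = PD / BD - 1
Step 2: e = 2.73 / 1.38 - 1
Step 3: e = 1.97826 - 1
Step 4: e = 0.978

0.978


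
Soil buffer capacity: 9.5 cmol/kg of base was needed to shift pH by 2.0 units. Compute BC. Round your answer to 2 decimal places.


Step 1: BC = change in base / change in pH
Step 2: BC = 9.5 / 2.0
Step 3: BC = 4.75 cmol/(kg*pH unit)

4.75


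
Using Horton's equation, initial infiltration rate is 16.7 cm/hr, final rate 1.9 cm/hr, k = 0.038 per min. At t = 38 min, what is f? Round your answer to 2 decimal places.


Step 1: f = fc + (f0 - fc) * exp(-k * t)
Step 2: exp(-0.038 * 38) = 0.235982
Step 3: f = 1.9 + (16.7 - 1.9) * 0.235982
Step 4: f = 1.9 + 14.8 * 0.235982
Step 5: f = 5.39 cm/hr

5.39


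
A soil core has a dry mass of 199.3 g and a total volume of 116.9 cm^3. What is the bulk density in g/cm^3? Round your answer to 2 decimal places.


Step 1: Identify the formula: BD = dry mass / volume
Step 2: Substitute values: BD = 199.3 / 116.9
Step 3: BD = 1.7 g/cm^3

1.7


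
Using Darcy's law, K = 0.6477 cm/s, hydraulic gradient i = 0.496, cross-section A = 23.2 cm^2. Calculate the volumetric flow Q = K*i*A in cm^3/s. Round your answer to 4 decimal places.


Step 1: Apply Darcy's law: Q = K * i * A
Step 2: Q = 0.6477 * 0.496 * 23.2
Step 3: Q = 7.4532 cm^3/s

7.4532


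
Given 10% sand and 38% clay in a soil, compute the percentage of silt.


Step 1: sand + silt + clay = 100%
Step 2: silt = 100 - sand - clay
Step 3: silt = 100 - 10 - 38
Step 4: silt = 52%

52


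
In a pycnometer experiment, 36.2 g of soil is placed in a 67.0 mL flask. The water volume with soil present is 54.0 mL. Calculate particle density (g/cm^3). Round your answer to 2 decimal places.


Step 1: Volume of solids = flask volume - water volume with soil
Step 2: V_solids = 67.0 - 54.0 = 13.0 mL
Step 3: Particle density = mass / V_solids = 36.2 / 13.0 = 2.78 g/cm^3

2.78


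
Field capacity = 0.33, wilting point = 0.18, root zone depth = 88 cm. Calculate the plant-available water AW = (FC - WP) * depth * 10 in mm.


Step 1: Available water = (FC - WP) * depth * 10
Step 2: AW = (0.33 - 0.18) * 88 * 10
Step 3: AW = 0.15 * 88 * 10
Step 4: AW = 132.0 mm

132.0


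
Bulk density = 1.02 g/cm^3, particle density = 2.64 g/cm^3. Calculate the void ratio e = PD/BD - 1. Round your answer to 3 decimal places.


Step 1: e = PD / BD - 1
Step 2: e = 2.64 / 1.02 - 1
Step 3: e = 2.58824 - 1
Step 4: e = 1.588

1.588


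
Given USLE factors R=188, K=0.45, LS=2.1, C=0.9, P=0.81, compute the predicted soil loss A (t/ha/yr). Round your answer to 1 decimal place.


Step 1: A = R * K * LS * C * P
Step 2: R * K = 188 * 0.45 = 84.6
Step 3: (R*K) * LS = 84.6 * 2.1 = 177.66
Step 4: * C * P = 177.66 * 0.9 * 0.81 = 129.5
Step 5: A = 129.5 t/(ha*yr)

129.5


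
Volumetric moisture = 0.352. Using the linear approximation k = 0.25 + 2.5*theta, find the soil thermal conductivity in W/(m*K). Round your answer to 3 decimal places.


Step 1: k = 0.25 + 2.5 * theta
Step 2: k = 0.25 + 2.5 * 0.352
Step 3: k = 0.25 + 0.88
Step 4: k = 1.13 W/(m*K)

1.13


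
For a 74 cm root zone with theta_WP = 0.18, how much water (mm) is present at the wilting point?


Step 1: Water (mm) = theta_WP * depth * 10
Step 2: Water = 0.18 * 74 * 10
Step 3: Water = 133.2 mm

133.2


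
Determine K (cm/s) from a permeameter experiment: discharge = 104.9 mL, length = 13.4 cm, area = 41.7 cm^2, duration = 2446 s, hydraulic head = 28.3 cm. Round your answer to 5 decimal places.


Step 1: K = Q * L / (A * t * h)
Step 2: Numerator = 104.9 * 13.4 = 1405.66
Step 3: Denominator = 41.7 * 2446 * 28.3 = 2886549.06
Step 4: K = 1405.66 / 2886549.06 = 0.00049 cm/s

0.00049


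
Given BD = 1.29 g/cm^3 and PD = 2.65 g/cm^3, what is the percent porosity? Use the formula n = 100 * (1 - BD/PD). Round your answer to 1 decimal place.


Step 1: Formula: n = 100 * (1 - BD / PD)
Step 2: n = 100 * (1 - 1.29 / 2.65)
Step 3: n = 100 * (1 - 0.48679)
Step 4: n = 51.3%

51.3


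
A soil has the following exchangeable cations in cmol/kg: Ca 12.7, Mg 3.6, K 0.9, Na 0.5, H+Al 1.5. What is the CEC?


Step 1: CEC = Ca + Mg + K + Na + (H+Al)
Step 2: CEC = 12.7 + 3.6 + 0.9 + 0.5 + 1.5
Step 3: CEC = 19.2 cmol/kg

19.2


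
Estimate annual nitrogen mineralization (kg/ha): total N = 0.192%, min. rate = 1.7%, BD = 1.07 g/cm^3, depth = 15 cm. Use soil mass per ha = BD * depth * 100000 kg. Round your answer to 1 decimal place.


Step 1: Soil mass per ha = BD * depth * 100000 = 1.07 * 15 * 100000 = 1605000 kg
Step 2: Total N pool = soil mass * N%/100 = 1605000 * 0.192/100 = 3081.6 kg/ha
Step 3: N mineralized = N pool * rate%/100 = 3081.6 * 1.7/100 = 52.4 kg/ha/yr

52.4


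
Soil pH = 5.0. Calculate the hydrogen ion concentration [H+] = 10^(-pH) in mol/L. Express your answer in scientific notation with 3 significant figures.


Step 1: [H+] = 10^(-pH)
Step 2: [H+] = 10^(-5.0)
Step 3: [H+] = 1.00e-05 mol/L

1.00e-05


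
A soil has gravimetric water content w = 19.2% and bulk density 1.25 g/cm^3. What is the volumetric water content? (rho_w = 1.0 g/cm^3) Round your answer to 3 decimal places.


Step 1: theta = (w / 100) * BD / rho_w
Step 2: theta = (19.2 / 100) * 1.25 / 1.0
Step 3: theta = 0.192 * 1.25
Step 4: theta = 0.24

0.24


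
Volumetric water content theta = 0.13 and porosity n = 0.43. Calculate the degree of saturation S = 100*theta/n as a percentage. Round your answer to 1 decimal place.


Step 1: S = 100 * theta_v / n
Step 2: S = 100 * 0.13 / 0.43
Step 3: S = 30.2%

30.2


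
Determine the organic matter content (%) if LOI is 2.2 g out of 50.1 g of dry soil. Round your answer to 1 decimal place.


Step 1: OM% = 100 * LOI / sample mass
Step 2: OM = 100 * 2.2 / 50.1
Step 3: OM = 4.4%

4.4


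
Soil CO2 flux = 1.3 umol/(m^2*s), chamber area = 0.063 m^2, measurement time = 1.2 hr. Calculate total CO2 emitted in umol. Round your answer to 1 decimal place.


Step 1: Convert time to seconds: 1.2 hr * 3600 = 4320.0 s
Step 2: Total = flux * area * time_s
Step 3: Total = 1.3 * 0.063 * 4320.0
Step 4: Total = 353.8 umol

353.8


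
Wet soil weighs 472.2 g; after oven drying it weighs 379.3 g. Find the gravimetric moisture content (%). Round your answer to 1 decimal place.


Step 1: Water mass = wet - dry = 472.2 - 379.3 = 92.9 g
Step 2: w = 100 * water mass / dry mass
Step 3: w = 100 * 92.9 / 379.3 = 24.5%

24.5


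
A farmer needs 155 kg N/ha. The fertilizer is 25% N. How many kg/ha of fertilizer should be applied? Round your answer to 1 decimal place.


Step 1: Fertilizer rate = target N / (N content / 100)
Step 2: Rate = 155 / (25 / 100)
Step 3: Rate = 155 / 0.25
Step 4: Rate = 620.0 kg/ha

620.0


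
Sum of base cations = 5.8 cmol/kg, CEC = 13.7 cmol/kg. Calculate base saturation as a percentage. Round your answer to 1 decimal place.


Step 1: BS = 100 * (sum of bases) / CEC
Step 2: BS = 100 * 5.8 / 13.7
Step 3: BS = 42.3%

42.3


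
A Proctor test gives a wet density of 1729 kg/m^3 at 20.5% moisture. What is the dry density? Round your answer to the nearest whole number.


Step 1: Dry density = wet density / (1 + w/100)
Step 2: Dry density = 1729 / (1 + 20.5/100)
Step 3: Dry density = 1729 / 1.205
Step 4: Dry density = 1435 kg/m^3

1435


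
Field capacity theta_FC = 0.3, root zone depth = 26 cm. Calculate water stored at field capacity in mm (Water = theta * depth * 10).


Step 1: Water (mm) = theta_FC * depth (cm) * 10
Step 2: Water = 0.3 * 26 * 10
Step 3: Water = 78.0 mm

78.0


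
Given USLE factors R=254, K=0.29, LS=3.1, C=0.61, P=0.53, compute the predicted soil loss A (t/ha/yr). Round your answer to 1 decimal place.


Step 1: A = R * K * LS * C * P
Step 2: R * K = 254 * 0.29 = 73.66
Step 3: (R*K) * LS = 73.66 * 3.1 = 228.346
Step 4: * C * P = 228.346 * 0.61 * 0.53 = 73.8
Step 5: A = 73.8 t/(ha*yr)

73.8


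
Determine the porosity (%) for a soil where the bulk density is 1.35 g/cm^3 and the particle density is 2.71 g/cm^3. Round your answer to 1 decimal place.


Step 1: Formula: n = 100 * (1 - BD / PD)
Step 2: n = 100 * (1 - 1.35 / 2.71)
Step 3: n = 100 * (1 - 0.49815)
Step 4: n = 50.2%

50.2


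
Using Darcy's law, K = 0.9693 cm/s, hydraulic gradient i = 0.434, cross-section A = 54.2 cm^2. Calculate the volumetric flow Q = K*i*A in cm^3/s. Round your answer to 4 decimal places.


Step 1: Apply Darcy's law: Q = K * i * A
Step 2: Q = 0.9693 * 0.434 * 54.2
Step 3: Q = 22.8007 cm^3/s

22.8007


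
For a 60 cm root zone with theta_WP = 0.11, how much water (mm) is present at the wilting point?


Step 1: Water (mm) = theta_WP * depth * 10
Step 2: Water = 0.11 * 60 * 10
Step 3: Water = 66.0 mm

66.0


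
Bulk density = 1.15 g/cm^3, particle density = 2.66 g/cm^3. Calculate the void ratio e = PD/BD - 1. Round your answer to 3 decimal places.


Step 1: e = PD / BD - 1
Step 2: e = 2.66 / 1.15 - 1
Step 3: e = 2.31304 - 1
Step 4: e = 1.313

1.313


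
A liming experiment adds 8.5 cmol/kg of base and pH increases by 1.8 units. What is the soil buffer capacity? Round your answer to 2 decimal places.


Step 1: BC = change in base / change in pH
Step 2: BC = 8.5 / 1.8
Step 3: BC = 4.72 cmol/(kg*pH unit)

4.72


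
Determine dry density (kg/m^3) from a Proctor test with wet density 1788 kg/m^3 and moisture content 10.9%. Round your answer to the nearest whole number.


Step 1: Dry density = wet density / (1 + w/100)
Step 2: Dry density = 1788 / (1 + 10.9/100)
Step 3: Dry density = 1788 / 1.109
Step 4: Dry density = 1612 kg/m^3

1612


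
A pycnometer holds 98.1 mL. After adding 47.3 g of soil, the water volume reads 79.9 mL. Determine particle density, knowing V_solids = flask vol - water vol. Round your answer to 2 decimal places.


Step 1: Volume of solids = flask volume - water volume with soil
Step 2: V_solids = 98.1 - 79.9 = 18.2 mL
Step 3: Particle density = mass / V_solids = 47.3 / 18.2 = 2.6 g/cm^3

2.6


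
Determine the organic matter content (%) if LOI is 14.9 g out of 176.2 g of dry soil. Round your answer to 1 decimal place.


Step 1: OM% = 100 * LOI / sample mass
Step 2: OM = 100 * 14.9 / 176.2
Step 3: OM = 8.5%

8.5


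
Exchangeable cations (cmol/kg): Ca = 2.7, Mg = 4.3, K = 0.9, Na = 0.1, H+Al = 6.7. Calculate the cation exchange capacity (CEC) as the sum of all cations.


Step 1: CEC = Ca + Mg + K + Na + (H+Al)
Step 2: CEC = 2.7 + 4.3 + 0.9 + 0.1 + 6.7
Step 3: CEC = 14.7 cmol/kg

14.7


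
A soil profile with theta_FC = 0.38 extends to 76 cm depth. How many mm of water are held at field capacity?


Step 1: Water (mm) = theta_FC * depth (cm) * 10
Step 2: Water = 0.38 * 76 * 10
Step 3: Water = 288.8 mm

288.8


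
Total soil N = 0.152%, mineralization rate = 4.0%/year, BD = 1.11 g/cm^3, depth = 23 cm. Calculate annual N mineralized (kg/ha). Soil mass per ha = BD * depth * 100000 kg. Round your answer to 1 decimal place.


Step 1: Soil mass per ha = BD * depth * 100000 = 1.11 * 23 * 100000 = 2553000 kg
Step 2: Total N pool = soil mass * N%/100 = 2553000 * 0.152/100 = 3880.56 kg/ha
Step 3: N mineralized = N pool * rate%/100 = 3880.56 * 4.0/100 = 155.2 kg/ha/yr

155.2


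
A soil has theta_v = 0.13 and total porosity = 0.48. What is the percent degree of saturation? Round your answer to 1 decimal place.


Step 1: S = 100 * theta_v / n
Step 2: S = 100 * 0.13 / 0.48
Step 3: S = 27.1%

27.1


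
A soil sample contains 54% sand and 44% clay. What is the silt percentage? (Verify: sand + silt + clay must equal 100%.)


Step 1: sand + silt + clay = 100%
Step 2: silt = 100 - sand - clay
Step 3: silt = 100 - 54 - 44
Step 4: silt = 2%

2


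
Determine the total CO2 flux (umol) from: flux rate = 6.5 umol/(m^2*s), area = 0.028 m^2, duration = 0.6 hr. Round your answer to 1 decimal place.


Step 1: Convert time to seconds: 0.6 hr * 3600 = 2160.0 s
Step 2: Total = flux * area * time_s
Step 3: Total = 6.5 * 0.028 * 2160.0
Step 4: Total = 393.1 umol

393.1


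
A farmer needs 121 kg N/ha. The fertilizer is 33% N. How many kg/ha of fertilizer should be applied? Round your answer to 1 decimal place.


Step 1: Fertilizer rate = target N / (N content / 100)
Step 2: Rate = 121 / (33 / 100)
Step 3: Rate = 121 / 0.33
Step 4: Rate = 366.7 kg/ha

366.7


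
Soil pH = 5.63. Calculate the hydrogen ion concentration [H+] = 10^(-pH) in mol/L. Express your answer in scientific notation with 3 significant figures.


Step 1: [H+] = 10^(-pH)
Step 2: [H+] = 10^(-5.63)
Step 3: [H+] = 2.34e-06 mol/L

2.34e-06


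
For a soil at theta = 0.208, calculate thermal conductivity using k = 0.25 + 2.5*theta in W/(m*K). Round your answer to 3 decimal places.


Step 1: k = 0.25 + 2.5 * theta
Step 2: k = 0.25 + 2.5 * 0.208
Step 3: k = 0.25 + 0.52
Step 4: k = 0.77 W/(m*K)

0.77


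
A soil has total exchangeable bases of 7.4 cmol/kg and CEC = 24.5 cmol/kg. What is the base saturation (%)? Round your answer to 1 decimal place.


Step 1: BS = 100 * (sum of bases) / CEC
Step 2: BS = 100 * 7.4 / 24.5
Step 3: BS = 30.2%

30.2


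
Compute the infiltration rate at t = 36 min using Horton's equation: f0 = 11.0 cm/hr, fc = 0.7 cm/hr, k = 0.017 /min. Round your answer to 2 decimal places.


Step 1: f = fc + (f0 - fc) * exp(-k * t)
Step 2: exp(-0.017 * 36) = 0.542265
Step 3: f = 0.7 + (11.0 - 0.7) * 0.542265
Step 4: f = 0.7 + 10.3 * 0.542265
Step 5: f = 6.29 cm/hr

6.29


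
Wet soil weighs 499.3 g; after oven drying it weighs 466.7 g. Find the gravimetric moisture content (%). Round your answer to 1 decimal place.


Step 1: Water mass = wet - dry = 499.3 - 466.7 = 32.6 g
Step 2: w = 100 * water mass / dry mass
Step 3: w = 100 * 32.6 / 466.7 = 7.0%

7.0


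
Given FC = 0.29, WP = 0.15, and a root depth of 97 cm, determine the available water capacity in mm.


Step 1: Available water = (FC - WP) * depth * 10
Step 2: AW = (0.29 - 0.15) * 97 * 10
Step 3: AW = 0.14 * 97 * 10
Step 4: AW = 135.8 mm

135.8


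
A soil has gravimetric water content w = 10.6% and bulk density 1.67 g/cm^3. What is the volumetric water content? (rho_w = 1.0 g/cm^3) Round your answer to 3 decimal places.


Step 1: theta = (w / 100) * BD / rho_w
Step 2: theta = (10.6 / 100) * 1.67 / 1.0
Step 3: theta = 0.106 * 1.67
Step 4: theta = 0.177

0.177


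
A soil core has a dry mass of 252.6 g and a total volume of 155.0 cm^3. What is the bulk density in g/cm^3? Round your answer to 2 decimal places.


Step 1: Identify the formula: BD = dry mass / volume
Step 2: Substitute values: BD = 252.6 / 155.0
Step 3: BD = 1.63 g/cm^3

1.63


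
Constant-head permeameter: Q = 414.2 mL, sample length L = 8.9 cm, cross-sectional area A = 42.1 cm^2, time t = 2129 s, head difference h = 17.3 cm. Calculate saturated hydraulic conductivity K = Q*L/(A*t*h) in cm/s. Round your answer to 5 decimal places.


Step 1: K = Q * L / (A * t * h)
Step 2: Numerator = 414.2 * 8.9 = 3686.38
Step 3: Denominator = 42.1 * 2129 * 17.3 = 1550614.57
Step 4: K = 3686.38 / 1550614.57 = 0.00238 cm/s

0.00238


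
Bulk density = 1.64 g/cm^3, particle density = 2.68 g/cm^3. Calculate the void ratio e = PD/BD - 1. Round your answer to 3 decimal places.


Step 1: e = PD / BD - 1
Step 2: e = 2.68 / 1.64 - 1
Step 3: e = 1.63415 - 1
Step 4: e = 0.634

0.634


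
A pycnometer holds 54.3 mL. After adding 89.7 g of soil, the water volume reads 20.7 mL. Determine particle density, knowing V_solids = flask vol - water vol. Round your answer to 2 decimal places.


Step 1: Volume of solids = flask volume - water volume with soil
Step 2: V_solids = 54.3 - 20.7 = 33.6 mL
Step 3: Particle density = mass / V_solids = 89.7 / 33.6 = 2.67 g/cm^3

2.67


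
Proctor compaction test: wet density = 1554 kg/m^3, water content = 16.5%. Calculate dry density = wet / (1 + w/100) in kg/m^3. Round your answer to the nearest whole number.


Step 1: Dry density = wet density / (1 + w/100)
Step 2: Dry density = 1554 / (1 + 16.5/100)
Step 3: Dry density = 1554 / 1.165
Step 4: Dry density = 1334 kg/m^3

1334


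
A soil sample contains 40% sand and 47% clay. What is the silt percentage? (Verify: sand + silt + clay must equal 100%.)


Step 1: sand + silt + clay = 100%
Step 2: silt = 100 - sand - clay
Step 3: silt = 100 - 40 - 47
Step 4: silt = 13%

13


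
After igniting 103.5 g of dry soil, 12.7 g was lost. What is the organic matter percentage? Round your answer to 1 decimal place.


Step 1: OM% = 100 * LOI / sample mass
Step 2: OM = 100 * 12.7 / 103.5
Step 3: OM = 12.3%

12.3


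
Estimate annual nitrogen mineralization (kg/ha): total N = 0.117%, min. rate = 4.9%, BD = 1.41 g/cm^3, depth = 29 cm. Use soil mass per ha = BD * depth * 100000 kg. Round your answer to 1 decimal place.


Step 1: Soil mass per ha = BD * depth * 100000 = 1.41 * 29 * 100000 = 4089000 kg
Step 2: Total N pool = soil mass * N%/100 = 4089000 * 0.117/100 = 4784.13 kg/ha
Step 3: N mineralized = N pool * rate%/100 = 4784.13 * 4.9/100 = 234.4 kg/ha/yr

234.4


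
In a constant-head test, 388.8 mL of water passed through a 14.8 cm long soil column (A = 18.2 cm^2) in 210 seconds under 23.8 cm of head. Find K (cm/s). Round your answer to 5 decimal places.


Step 1: K = Q * L / (A * t * h)
Step 2: Numerator = 388.8 * 14.8 = 5754.24
Step 3: Denominator = 18.2 * 210 * 23.8 = 90963.6
Step 4: K = 5754.24 / 90963.6 = 0.06326 cm/s

0.06326


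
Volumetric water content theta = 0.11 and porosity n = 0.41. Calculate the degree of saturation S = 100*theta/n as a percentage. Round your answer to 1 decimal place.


Step 1: S = 100 * theta_v / n
Step 2: S = 100 * 0.11 / 0.41
Step 3: S = 26.8%

26.8


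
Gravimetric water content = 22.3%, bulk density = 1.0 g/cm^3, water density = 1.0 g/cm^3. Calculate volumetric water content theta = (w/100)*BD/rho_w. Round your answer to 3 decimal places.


Step 1: theta = (w / 100) * BD / rho_w
Step 2: theta = (22.3 / 100) * 1.0 / 1.0
Step 3: theta = 0.223 * 1.0
Step 4: theta = 0.223

0.223


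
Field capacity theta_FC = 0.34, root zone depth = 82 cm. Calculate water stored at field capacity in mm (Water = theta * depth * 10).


Step 1: Water (mm) = theta_FC * depth (cm) * 10
Step 2: Water = 0.34 * 82 * 10
Step 3: Water = 278.8 mm

278.8


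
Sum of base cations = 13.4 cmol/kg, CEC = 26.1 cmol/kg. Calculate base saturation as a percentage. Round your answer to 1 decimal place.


Step 1: BS = 100 * (sum of bases) / CEC
Step 2: BS = 100 * 13.4 / 26.1
Step 3: BS = 51.3%

51.3


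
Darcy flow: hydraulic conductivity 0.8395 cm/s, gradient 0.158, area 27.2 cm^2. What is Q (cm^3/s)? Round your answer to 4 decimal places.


Step 1: Apply Darcy's law: Q = K * i * A
Step 2: Q = 0.8395 * 0.158 * 27.2
Step 3: Q = 3.6078 cm^3/s

3.6078


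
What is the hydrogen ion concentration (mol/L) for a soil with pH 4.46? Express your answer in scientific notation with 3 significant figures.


Step 1: [H+] = 10^(-pH)
Step 2: [H+] = 10^(-4.46)
Step 3: [H+] = 3.47e-05 mol/L

3.47e-05


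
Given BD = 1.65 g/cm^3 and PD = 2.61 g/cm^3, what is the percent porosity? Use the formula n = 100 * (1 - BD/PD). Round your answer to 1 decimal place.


Step 1: Formula: n = 100 * (1 - BD / PD)
Step 2: n = 100 * (1 - 1.65 / 2.61)
Step 3: n = 100 * (1 - 0.63218)
Step 4: n = 36.8%

36.8


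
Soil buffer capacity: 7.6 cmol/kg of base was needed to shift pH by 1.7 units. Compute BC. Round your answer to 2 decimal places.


Step 1: BC = change in base / change in pH
Step 2: BC = 7.6 / 1.7
Step 3: BC = 4.47 cmol/(kg*pH unit)

4.47


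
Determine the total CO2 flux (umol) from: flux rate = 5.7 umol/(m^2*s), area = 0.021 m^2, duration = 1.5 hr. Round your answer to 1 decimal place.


Step 1: Convert time to seconds: 1.5 hr * 3600 = 5400.0 s
Step 2: Total = flux * area * time_s
Step 3: Total = 5.7 * 0.021 * 5400.0
Step 4: Total = 646.4 umol

646.4


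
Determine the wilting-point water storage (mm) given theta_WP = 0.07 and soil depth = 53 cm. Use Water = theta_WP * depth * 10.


Step 1: Water (mm) = theta_WP * depth * 10
Step 2: Water = 0.07 * 53 * 10
Step 3: Water = 37.1 mm

37.1


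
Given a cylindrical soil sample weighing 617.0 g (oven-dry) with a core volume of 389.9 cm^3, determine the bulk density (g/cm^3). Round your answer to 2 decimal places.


Step 1: Identify the formula: BD = dry mass / volume
Step 2: Substitute values: BD = 617.0 / 389.9
Step 3: BD = 1.58 g/cm^3

1.58


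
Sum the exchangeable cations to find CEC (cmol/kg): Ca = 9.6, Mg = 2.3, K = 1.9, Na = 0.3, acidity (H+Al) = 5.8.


Step 1: CEC = Ca + Mg + K + Na + (H+Al)
Step 2: CEC = 9.6 + 2.3 + 1.9 + 0.3 + 5.8
Step 3: CEC = 19.9 cmol/kg

19.9


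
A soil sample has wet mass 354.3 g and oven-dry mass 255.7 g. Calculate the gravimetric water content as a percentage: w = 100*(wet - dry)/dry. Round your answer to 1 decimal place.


Step 1: Water mass = wet - dry = 354.3 - 255.7 = 98.6 g
Step 2: w = 100 * water mass / dry mass
Step 3: w = 100 * 98.6 / 255.7 = 38.6%

38.6


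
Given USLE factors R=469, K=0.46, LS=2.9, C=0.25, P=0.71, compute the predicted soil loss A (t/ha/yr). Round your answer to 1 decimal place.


Step 1: A = R * K * LS * C * P
Step 2: R * K = 469 * 0.46 = 215.74
Step 3: (R*K) * LS = 215.74 * 2.9 = 625.646
Step 4: * C * P = 625.646 * 0.25 * 0.71 = 111.1
Step 5: A = 111.1 t/(ha*yr)

111.1


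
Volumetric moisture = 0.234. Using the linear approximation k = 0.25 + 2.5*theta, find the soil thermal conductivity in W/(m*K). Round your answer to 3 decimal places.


Step 1: k = 0.25 + 2.5 * theta
Step 2: k = 0.25 + 2.5 * 0.234
Step 3: k = 0.25 + 0.585
Step 4: k = 0.835 W/(m*K)

0.835


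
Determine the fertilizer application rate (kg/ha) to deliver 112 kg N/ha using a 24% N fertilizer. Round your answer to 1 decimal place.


Step 1: Fertilizer rate = target N / (N content / 100)
Step 2: Rate = 112 / (24 / 100)
Step 3: Rate = 112 / 0.24
Step 4: Rate = 466.7 kg/ha

466.7


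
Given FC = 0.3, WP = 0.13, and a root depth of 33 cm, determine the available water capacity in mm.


Step 1: Available water = (FC - WP) * depth * 10
Step 2: AW = (0.3 - 0.13) * 33 * 10
Step 3: AW = 0.17 * 33 * 10
Step 4: AW = 56.1 mm

56.1


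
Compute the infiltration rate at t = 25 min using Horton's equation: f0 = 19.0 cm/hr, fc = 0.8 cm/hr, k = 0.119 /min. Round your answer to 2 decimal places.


Step 1: f = fc + (f0 - fc) * exp(-k * t)
Step 2: exp(-0.119 * 25) = 0.051047
Step 3: f = 0.8 + (19.0 - 0.8) * 0.051047
Step 4: f = 0.8 + 18.2 * 0.051047
Step 5: f = 1.73 cm/hr

1.73


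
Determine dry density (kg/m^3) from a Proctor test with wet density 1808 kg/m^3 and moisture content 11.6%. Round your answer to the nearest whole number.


Step 1: Dry density = wet density / (1 + w/100)
Step 2: Dry density = 1808 / (1 + 11.6/100)
Step 3: Dry density = 1808 / 1.116
Step 4: Dry density = 1620 kg/m^3

1620


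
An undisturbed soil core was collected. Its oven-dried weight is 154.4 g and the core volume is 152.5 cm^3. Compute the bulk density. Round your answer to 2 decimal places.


Step 1: Identify the formula: BD = dry mass / volume
Step 2: Substitute values: BD = 154.4 / 152.5
Step 3: BD = 1.01 g/cm^3

1.01


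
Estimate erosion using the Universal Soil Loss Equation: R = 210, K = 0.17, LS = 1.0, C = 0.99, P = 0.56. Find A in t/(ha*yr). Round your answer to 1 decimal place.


Step 1: A = R * K * LS * C * P
Step 2: R * K = 210 * 0.17 = 35.7
Step 3: (R*K) * LS = 35.7 * 1.0 = 35.7
Step 4: * C * P = 35.7 * 0.99 * 0.56 = 19.8
Step 5: A = 19.8 t/(ha*yr)

19.8


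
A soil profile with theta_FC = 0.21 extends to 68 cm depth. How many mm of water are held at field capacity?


Step 1: Water (mm) = theta_FC * depth (cm) * 10
Step 2: Water = 0.21 * 68 * 10
Step 3: Water = 142.8 mm

142.8


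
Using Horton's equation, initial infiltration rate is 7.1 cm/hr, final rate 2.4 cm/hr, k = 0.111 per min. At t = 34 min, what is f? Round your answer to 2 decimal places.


Step 1: f = fc + (f0 - fc) * exp(-k * t)
Step 2: exp(-0.111 * 34) = 0.02296
Step 3: f = 2.4 + (7.1 - 2.4) * 0.02296
Step 4: f = 2.4 + 4.7 * 0.02296
Step 5: f = 2.51 cm/hr

2.51


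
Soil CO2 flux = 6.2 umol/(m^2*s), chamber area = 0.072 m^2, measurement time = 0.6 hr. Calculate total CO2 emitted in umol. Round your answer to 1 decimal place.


Step 1: Convert time to seconds: 0.6 hr * 3600 = 2160.0 s
Step 2: Total = flux * area * time_s
Step 3: Total = 6.2 * 0.072 * 2160.0
Step 4: Total = 964.2 umol

964.2


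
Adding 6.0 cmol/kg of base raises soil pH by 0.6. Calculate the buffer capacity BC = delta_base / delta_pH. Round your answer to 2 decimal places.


Step 1: BC = change in base / change in pH
Step 2: BC = 6.0 / 0.6
Step 3: BC = 10.0 cmol/(kg*pH unit)

10.0


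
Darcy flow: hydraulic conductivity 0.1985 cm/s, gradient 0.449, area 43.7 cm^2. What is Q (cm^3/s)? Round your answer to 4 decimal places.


Step 1: Apply Darcy's law: Q = K * i * A
Step 2: Q = 0.1985 * 0.449 * 43.7
Step 3: Q = 3.8948 cm^3/s

3.8948


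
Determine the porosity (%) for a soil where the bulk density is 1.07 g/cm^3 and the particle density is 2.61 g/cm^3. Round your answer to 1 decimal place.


Step 1: Formula: n = 100 * (1 - BD / PD)
Step 2: n = 100 * (1 - 1.07 / 2.61)
Step 3: n = 100 * (1 - 0.40996)
Step 4: n = 59.0%

59.0


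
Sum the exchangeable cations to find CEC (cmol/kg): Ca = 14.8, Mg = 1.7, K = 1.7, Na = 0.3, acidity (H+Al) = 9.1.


Step 1: CEC = Ca + Mg + K + Na + (H+Al)
Step 2: CEC = 14.8 + 1.7 + 1.7 + 0.3 + 9.1
Step 3: CEC = 27.6 cmol/kg

27.6


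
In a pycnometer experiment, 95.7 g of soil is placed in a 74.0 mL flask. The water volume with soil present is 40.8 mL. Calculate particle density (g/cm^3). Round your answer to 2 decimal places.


Step 1: Volume of solids = flask volume - water volume with soil
Step 2: V_solids = 74.0 - 40.8 = 33.2 mL
Step 3: Particle density = mass / V_solids = 95.7 / 33.2 = 2.88 g/cm^3

2.88


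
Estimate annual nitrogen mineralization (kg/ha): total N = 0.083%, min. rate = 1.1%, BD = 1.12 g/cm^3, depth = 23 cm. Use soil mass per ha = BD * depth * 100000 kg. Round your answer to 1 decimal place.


Step 1: Soil mass per ha = BD * depth * 100000 = 1.12 * 23 * 100000 = 2576000 kg
Step 2: Total N pool = soil mass * N%/100 = 2576000 * 0.083/100 = 2138.08 kg/ha
Step 3: N mineralized = N pool * rate%/100 = 2138.08 * 1.1/100 = 23.5 kg/ha/yr

23.5


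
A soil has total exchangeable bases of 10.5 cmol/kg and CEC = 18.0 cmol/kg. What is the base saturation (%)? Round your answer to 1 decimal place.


Step 1: BS = 100 * (sum of bases) / CEC
Step 2: BS = 100 * 10.5 / 18.0
Step 3: BS = 58.3%

58.3


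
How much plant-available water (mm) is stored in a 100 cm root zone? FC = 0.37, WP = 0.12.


Step 1: Available water = (FC - WP) * depth * 10
Step 2: AW = (0.37 - 0.12) * 100 * 10
Step 3: AW = 0.25 * 100 * 10
Step 4: AW = 250.0 mm

250.0


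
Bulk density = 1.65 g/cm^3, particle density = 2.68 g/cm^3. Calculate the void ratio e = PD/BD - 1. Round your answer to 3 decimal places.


Step 1: e = PD / BD - 1
Step 2: e = 2.68 / 1.65 - 1
Step 3: e = 1.62424 - 1
Step 4: e = 0.624

0.624


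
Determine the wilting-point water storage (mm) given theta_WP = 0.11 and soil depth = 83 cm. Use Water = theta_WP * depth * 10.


Step 1: Water (mm) = theta_WP * depth * 10
Step 2: Water = 0.11 * 83 * 10
Step 3: Water = 91.3 mm

91.3


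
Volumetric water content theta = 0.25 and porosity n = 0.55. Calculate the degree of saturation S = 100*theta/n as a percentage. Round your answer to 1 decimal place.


Step 1: S = 100 * theta_v / n
Step 2: S = 100 * 0.25 / 0.55
Step 3: S = 45.5%

45.5


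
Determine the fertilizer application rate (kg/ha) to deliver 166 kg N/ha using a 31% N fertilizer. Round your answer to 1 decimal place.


Step 1: Fertilizer rate = target N / (N content / 100)
Step 2: Rate = 166 / (31 / 100)
Step 3: Rate = 166 / 0.31
Step 4: Rate = 535.5 kg/ha

535.5


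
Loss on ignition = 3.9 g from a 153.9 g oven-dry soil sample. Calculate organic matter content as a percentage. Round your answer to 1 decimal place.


Step 1: OM% = 100 * LOI / sample mass
Step 2: OM = 100 * 3.9 / 153.9
Step 3: OM = 2.5%

2.5


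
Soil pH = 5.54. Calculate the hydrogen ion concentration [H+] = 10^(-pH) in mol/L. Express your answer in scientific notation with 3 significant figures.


Step 1: [H+] = 10^(-pH)
Step 2: [H+] = 10^(-5.54)
Step 3: [H+] = 2.88e-06 mol/L

2.88e-06


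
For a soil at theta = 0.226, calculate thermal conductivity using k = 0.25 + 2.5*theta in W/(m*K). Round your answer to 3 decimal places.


Step 1: k = 0.25 + 2.5 * theta
Step 2: k = 0.25 + 2.5 * 0.226
Step 3: k = 0.25 + 0.565
Step 4: k = 0.815 W/(m*K)

0.815


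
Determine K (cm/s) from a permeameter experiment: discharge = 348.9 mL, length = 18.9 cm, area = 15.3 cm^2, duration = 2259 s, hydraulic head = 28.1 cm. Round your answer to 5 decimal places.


Step 1: K = Q * L / (A * t * h)
Step 2: Numerator = 348.9 * 18.9 = 6594.21
Step 3: Denominator = 15.3 * 2259 * 28.1 = 971211.87
Step 4: K = 6594.21 / 971211.87 = 0.00679 cm/s

0.00679


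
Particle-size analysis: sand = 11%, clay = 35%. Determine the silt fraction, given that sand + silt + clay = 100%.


Step 1: sand + silt + clay = 100%
Step 2: silt = 100 - sand - clay
Step 3: silt = 100 - 11 - 35
Step 4: silt = 54%

54


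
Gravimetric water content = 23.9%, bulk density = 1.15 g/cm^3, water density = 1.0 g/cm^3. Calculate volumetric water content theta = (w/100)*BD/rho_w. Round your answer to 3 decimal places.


Step 1: theta = (w / 100) * BD / rho_w
Step 2: theta = (23.9 / 100) * 1.15 / 1.0
Step 3: theta = 0.239 * 1.15
Step 4: theta = 0.275

0.275


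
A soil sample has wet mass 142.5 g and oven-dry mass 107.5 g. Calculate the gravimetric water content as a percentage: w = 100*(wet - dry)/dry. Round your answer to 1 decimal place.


Step 1: Water mass = wet - dry = 142.5 - 107.5 = 35.0 g
Step 2: w = 100 * water mass / dry mass
Step 3: w = 100 * 35.0 / 107.5 = 32.6%

32.6


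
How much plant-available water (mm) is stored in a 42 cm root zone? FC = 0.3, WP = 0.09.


Step 1: Available water = (FC - WP) * depth * 10
Step 2: AW = (0.3 - 0.09) * 42 * 10
Step 3: AW = 0.21 * 42 * 10
Step 4: AW = 88.2 mm

88.2


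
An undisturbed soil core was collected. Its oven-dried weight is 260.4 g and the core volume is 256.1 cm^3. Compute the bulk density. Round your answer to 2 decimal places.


Step 1: Identify the formula: BD = dry mass / volume
Step 2: Substitute values: BD = 260.4 / 256.1
Step 3: BD = 1.02 g/cm^3

1.02


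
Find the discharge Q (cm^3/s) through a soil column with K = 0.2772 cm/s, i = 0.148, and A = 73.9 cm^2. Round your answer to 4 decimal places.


Step 1: Apply Darcy's law: Q = K * i * A
Step 2: Q = 0.2772 * 0.148 * 73.9
Step 3: Q = 3.0318 cm^3/s

3.0318


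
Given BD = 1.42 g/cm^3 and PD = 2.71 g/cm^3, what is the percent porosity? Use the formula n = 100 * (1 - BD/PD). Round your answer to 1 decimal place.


Step 1: Formula: n = 100 * (1 - BD / PD)
Step 2: n = 100 * (1 - 1.42 / 2.71)
Step 3: n = 100 * (1 - 0.52399)
Step 4: n = 47.6%

47.6


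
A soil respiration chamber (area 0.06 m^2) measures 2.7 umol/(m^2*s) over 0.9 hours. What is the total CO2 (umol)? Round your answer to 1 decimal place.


Step 1: Convert time to seconds: 0.9 hr * 3600 = 3240.0 s
Step 2: Total = flux * area * time_s
Step 3: Total = 2.7 * 0.06 * 3240.0
Step 4: Total = 524.9 umol

524.9


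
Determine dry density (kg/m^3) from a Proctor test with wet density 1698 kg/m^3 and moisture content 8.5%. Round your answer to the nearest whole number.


Step 1: Dry density = wet density / (1 + w/100)
Step 2: Dry density = 1698 / (1 + 8.5/100)
Step 3: Dry density = 1698 / 1.085
Step 4: Dry density = 1565 kg/m^3

1565


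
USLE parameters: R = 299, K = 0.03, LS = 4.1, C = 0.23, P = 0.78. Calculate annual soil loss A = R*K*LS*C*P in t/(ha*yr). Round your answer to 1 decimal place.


Step 1: A = R * K * LS * C * P
Step 2: R * K = 299 * 0.03 = 8.97
Step 3: (R*K) * LS = 8.97 * 4.1 = 36.777
Step 4: * C * P = 36.777 * 0.23 * 0.78 = 6.6
Step 5: A = 6.6 t/(ha*yr)

6.6


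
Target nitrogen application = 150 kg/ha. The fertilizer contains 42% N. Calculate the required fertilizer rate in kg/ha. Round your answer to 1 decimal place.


Step 1: Fertilizer rate = target N / (N content / 100)
Step 2: Rate = 150 / (42 / 100)
Step 3: Rate = 150 / 0.42
Step 4: Rate = 357.1 kg/ha

357.1


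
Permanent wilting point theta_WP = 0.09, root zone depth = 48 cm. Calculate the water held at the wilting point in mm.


Step 1: Water (mm) = theta_WP * depth * 10
Step 2: Water = 0.09 * 48 * 10
Step 3: Water = 43.2 mm

43.2


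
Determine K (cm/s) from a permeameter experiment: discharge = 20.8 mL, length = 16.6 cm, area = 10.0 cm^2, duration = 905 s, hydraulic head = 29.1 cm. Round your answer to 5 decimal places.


Step 1: K = Q * L / (A * t * h)
Step 2: Numerator = 20.8 * 16.6 = 345.28
Step 3: Denominator = 10.0 * 905 * 29.1 = 263355.0
Step 4: K = 345.28 / 263355.0 = 0.00131 cm/s

0.00131
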